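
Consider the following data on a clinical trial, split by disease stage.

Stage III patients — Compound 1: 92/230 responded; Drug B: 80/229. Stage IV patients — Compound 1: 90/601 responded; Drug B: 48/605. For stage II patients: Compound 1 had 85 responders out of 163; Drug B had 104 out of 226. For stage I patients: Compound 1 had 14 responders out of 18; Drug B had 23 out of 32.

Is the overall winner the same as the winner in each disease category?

Stage III: Compound 1 92/230 = 40.0%, Drug B 80/229 = 34.9% → Compound 1
Stage IV: Compound 1 90/601 = 15.0%, Drug B 48/605 = 7.9% → Compound 1
Stage II: Compound 1 85/163 = 52.1%, Drug B 104/226 = 46.0% → Compound 1
Stage I: Compound 1 14/18 = 77.8%, Drug B 23/32 = 71.9% → Compound 1
Overall: Compound 1 281/1012 = 27.8%, Drug B 255/1092 = 23.4% → Compound 1
Compound 1 wins overall and in every disease group — no reversal.

Yes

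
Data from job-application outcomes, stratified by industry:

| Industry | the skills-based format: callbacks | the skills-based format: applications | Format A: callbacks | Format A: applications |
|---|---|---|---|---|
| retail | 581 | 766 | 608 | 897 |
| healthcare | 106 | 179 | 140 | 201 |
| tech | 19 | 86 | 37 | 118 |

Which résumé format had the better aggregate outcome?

Retail: the skills-based format 581/766 = 75.8%, Format A 608/897 = 67.8% → the skills-based format
Healthcare: the skills-based format 106/179 = 59.2%, Format A 140/201 = 69.7% → Format A
Tech: the skills-based format 19/86 = 22.1%, Format A 37/118 = 31.4% → Format A
Overall: the skills-based format 706/1031 = 68.5%, Format A 785/1216 = 64.6% → the skills-based format
(Neither sweeps every industry group, but the skills-based format has the higher pooled rate.)

the skills-based format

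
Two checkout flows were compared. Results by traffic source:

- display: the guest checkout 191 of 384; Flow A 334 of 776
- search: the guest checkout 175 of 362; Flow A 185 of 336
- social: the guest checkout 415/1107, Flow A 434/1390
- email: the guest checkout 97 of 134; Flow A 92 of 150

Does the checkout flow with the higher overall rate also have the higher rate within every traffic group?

No

Display: the guest checkout 191/384 = 49.7%, Flow A 334/776 = 43.0% → the guest checkout
Search: the guest checkout 175/362 = 48.3%, Flow A 185/336 = 55.1% → Flow A
Social: the guest checkout 415/1107 = 37.5%, Flow A 434/1390 = 31.2% → the guest checkout
Email: the guest checkout 97/134 = 72.4%, Flow A 92/150 = 61.3% → the guest checkout
Overall: the guest checkout 878/1987 = 44.2%, Flow A 1045/2652 = 39.4% → the guest checkout
Neither sweeps: the guest checkout wins 3 of 4 groups, Flow A wins 1. The guest checkout wins overall but not every group — no Simpson reversal.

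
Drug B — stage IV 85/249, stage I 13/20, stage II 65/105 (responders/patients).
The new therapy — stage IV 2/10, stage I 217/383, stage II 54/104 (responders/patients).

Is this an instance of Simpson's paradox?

Stage IV: Drug B 85/249 = 34.1%, the new therapy 2/10 = 20.0% → Drug B
Stage I: Drug B 13/20 = 65.0%, the new therapy 217/383 = 56.7% → Drug B
Stage II: Drug B 65/105 = 61.9%, the new therapy 54/104 = 51.9% → Drug B
Overall: Drug B 163/374 = 43.6%, the new therapy 273/497 = 54.9% → the new therapy
Drug B wins each disease group but the new therapy wins overall — the comparison reverses. Drug B's patients skew toward stage IV, which has a lower base rate.

Yes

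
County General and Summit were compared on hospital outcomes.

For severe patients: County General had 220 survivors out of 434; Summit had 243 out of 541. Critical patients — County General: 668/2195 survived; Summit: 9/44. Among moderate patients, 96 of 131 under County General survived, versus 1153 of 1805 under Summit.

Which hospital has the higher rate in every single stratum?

Severe: County General 220/434 = 50.7%, Summit 243/541 = 44.9% → County General
Critical: County General 668/2195 = 30.4%, Summit 9/44 = 20.5% → County General
Moderate: County General 96/131 = 73.3%, Summit 1153/1805 = 63.9% → County General
County General has the higher rate in all 3 groups.

County General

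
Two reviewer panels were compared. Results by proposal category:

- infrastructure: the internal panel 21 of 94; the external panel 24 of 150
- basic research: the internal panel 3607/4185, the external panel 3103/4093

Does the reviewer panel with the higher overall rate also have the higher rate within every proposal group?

Infrastructure: the internal panel 21/94 = 22.3%, the external panel 24/150 = 16.0% → the internal panel
Basic research: the internal panel 3607/4185 = 86.2%, the external panel 3103/4093 = 75.8% → the internal panel
Overall: the internal panel 3628/4279 = 84.8%, the external panel 3127/4243 = 73.7% → the internal panel
The internal panel wins overall and in every proposal group — no reversal.

Yes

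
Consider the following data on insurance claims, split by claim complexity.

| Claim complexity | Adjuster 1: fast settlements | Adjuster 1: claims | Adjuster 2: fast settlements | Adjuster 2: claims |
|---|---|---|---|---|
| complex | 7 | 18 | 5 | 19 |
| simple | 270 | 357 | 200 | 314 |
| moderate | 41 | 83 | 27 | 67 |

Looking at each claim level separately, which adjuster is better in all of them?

Complex: Adjuster 1 7/18 = 38.9%, Adjuster 2 5/19 = 26.3% → Adjuster 1
Simple: Adjuster 1 270/357 = 75.6%, Adjuster 2 200/314 = 63.7% → Adjuster 1
Moderate: Adjuster 1 41/83 = 49.4%, Adjuster 2 27/67 = 40.3% → Adjuster 1
Adjuster 1 has the higher rate in all 3 groups.

Adjuster 1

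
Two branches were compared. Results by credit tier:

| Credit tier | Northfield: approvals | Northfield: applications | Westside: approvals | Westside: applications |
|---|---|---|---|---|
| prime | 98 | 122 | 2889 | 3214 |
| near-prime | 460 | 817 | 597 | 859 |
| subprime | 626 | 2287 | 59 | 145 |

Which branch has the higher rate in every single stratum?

Prime: Northfield 98/122 = 80.3%, Westside 2889/3214 = 89.9% → Westside
Near-prime: Northfield 460/817 = 56.3%, Westside 597/859 = 69.5% → Westside
Subprime: Northfield 626/2287 = 27.4%, Westside 59/145 = 40.7% → Westside
Westside has the higher rate in all 3 groups.

Westside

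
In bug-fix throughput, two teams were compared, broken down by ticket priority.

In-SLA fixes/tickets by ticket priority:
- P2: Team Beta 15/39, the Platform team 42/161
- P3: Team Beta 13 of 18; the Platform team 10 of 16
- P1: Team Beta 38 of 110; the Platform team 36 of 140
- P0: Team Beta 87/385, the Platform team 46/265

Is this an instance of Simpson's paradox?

No

P2: Team Beta 15/39 = 38.5%, the Platform team 42/161 = 26.1% → Team Beta
P3: Team Beta 13/18 = 72.2%, the Platform team 10/16 = 62.5% → Team Beta
P1: Team Beta 38/110 = 34.5%, the Platform team 36/140 = 25.7% → Team Beta
P0: Team Beta 87/385 = 22.6%, the Platform team 46/265 = 17.4% → Team Beta
Overall: Team Beta 153/552 = 27.7%, the Platform team 134/582 = 23.0% → Team Beta
Team Beta wins overall and in every ticket group — no reversal.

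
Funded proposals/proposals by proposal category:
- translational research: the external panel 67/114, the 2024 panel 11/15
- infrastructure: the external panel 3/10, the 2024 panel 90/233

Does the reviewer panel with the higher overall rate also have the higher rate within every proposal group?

Translational research: the external panel 67/114 = 58.8%, the 2024 panel 11/15 = 73.3% → the 2024 panel
Infrastructure: the external panel 3/10 = 30.0%, the 2024 panel 90/233 = 38.6% → the 2024 panel
Overall: the external panel 70/124 = 56.5%, the 2024 panel 101/248 = 40.7% → the external panel
The 2024 panel wins each proposal group but the external panel wins overall — the comparison reverses. The 2024 panel's proposals skew toward infrastructure, which has a lower base rate.

No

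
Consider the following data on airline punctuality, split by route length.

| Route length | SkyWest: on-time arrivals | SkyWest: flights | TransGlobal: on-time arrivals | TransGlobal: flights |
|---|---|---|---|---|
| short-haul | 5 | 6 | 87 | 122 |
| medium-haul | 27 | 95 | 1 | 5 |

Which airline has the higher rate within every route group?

Short-haul: SkyWest 5/6 = 83.3%, TransGlobal 87/122 = 71.3% → SkyWest
Medium-haul: SkyWest 27/95 = 28.4%, TransGlobal 1/5 = 20.0% → SkyWest
SkyWest has the higher rate in both groups.

SkyWest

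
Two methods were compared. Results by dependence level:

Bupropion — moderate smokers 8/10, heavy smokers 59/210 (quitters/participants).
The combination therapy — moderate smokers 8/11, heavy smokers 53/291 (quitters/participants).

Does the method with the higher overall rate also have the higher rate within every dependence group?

Yes

Moderate smokers: bupropion 8/10 = 80.0%, the combination therapy 8/11 = 72.7% → bupropion
Heavy smokers: bupropion 59/210 = 28.1%, the combination therapy 53/291 = 18.2% → bupropion
Overall: bupropion 67/220 = 30.5%, the combination therapy 61/302 = 20.2% → bupropion
Bupropion wins overall and in every dependence group — no reversal.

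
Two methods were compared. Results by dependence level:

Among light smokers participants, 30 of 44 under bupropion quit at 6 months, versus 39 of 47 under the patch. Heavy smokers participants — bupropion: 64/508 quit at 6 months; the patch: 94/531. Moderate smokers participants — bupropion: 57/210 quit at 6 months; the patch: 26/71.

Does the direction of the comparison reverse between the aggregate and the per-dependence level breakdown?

Light smokers: bupropion 30/44 = 68.2%, the patch 39/47 = 83.0% → the patch
Heavy smokers: bupropion 64/508 = 12.6%, the patch 94/531 = 17.7% → the patch
Moderate smokers: bupropion 57/210 = 27.1%, the patch 26/71 = 36.6% → the patch
Overall: bupropion 151/762 = 19.8%, the patch 159/649 = 24.5% → the patch
The patch wins overall and in every dependence group — no reversal.

No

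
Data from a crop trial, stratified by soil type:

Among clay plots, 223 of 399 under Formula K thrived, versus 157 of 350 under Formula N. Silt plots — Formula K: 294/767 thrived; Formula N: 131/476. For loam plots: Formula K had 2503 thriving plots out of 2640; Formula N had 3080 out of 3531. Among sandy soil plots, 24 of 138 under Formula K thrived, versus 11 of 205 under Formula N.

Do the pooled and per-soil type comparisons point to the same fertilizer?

Yes

Clay: Formula K 223/399 = 55.9%, Formula N 157/350 = 44.9% → Formula K
Silt: Formula K 294/767 = 38.3%, Formula N 131/476 = 27.5% → Formula K
Loam: Formula K 2503/2640 = 94.8%, Formula N 3080/3531 = 87.2% → Formula K
Sandy soil: Formula K 24/138 = 17.4%, Formula N 11/205 = 5.4% → Formula K
Overall: Formula K 3044/3944 = 77.2%, Formula N 3379/4562 = 74.1% → Formula K
Formula K wins overall and in every soil group — no reversal.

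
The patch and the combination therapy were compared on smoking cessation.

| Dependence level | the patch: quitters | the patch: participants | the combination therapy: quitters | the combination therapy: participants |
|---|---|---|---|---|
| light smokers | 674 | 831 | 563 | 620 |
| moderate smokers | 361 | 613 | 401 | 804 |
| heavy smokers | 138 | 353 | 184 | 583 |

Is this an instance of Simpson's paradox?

Light smokers: the patch 674/831 = 81.1%, the combination therapy 563/620 = 90.8% → the combination therapy
Moderate smokers: the patch 361/613 = 58.9%, the combination therapy 401/804 = 49.9% → the patch
Heavy smokers: the patch 138/353 = 39.1%, the combination therapy 184/583 = 31.6% → the patch
Overall: the patch 1173/1797 = 65.3%, the combination therapy 1148/2007 = 57.2% → the patch
Neither sweeps: the patch wins 2 of 3 groups, the combination therapy wins 1. The patch wins overall but not every group — no Simpson reversal.

No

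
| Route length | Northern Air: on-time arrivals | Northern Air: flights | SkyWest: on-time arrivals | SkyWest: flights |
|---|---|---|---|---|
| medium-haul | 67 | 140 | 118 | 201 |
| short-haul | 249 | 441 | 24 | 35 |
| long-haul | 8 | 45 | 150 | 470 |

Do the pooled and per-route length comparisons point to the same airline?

Medium-haul: Northern Air 67/140 = 47.9%, SkyWest 118/201 = 58.7% → SkyWest
Short-haul: Northern Air 249/441 = 56.5%, SkyWest 24/35 = 68.6% → SkyWest
Long-haul: Northern Air 8/45 = 17.8%, SkyWest 150/470 = 31.9% → SkyWest
Overall: Northern Air 324/626 = 51.8%, SkyWest 292/706 = 41.4% → Northern Air
SkyWest wins each route group but Northern Air wins overall — the comparison reverses. SkyWest's flights skew toward long-haul, which has a lower base rate.

No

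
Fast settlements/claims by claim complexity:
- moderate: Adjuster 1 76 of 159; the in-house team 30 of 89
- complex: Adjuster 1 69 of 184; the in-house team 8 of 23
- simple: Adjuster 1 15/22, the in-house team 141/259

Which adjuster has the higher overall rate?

the in-house team

Moderate: Adjuster 1 76/159 = 47.8%, the in-house team 30/89 = 33.7% → Adjuster 1
Complex: Adjuster 1 69/184 = 37.5%, the in-house team 8/23 = 34.8% → Adjuster 1
Simple: Adjuster 1 15/22 = 68.2%, the in-house team 141/259 = 54.4% → Adjuster 1
Overall: Adjuster 1 160/365 = 43.8%, the in-house team 179/371 = 48.2% → the in-house team
(Adjuster 1 wins every claim group but the in-house team wins overall — Adjuster 1's claims skew toward the low-rate complex group.)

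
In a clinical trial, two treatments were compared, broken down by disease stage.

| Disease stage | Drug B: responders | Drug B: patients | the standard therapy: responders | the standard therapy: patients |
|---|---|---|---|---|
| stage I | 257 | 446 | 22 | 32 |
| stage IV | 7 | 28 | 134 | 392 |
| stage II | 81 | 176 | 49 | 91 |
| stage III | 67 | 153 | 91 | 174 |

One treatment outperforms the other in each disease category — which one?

the standard therapy

Stage I: Drug B 257/446 = 57.6%, the standard therapy 22/32 = 68.8% → the standard therapy
Stage IV: Drug B 7/28 = 25.0%, the standard therapy 134/392 = 34.2% → the standard therapy
Stage II: Drug B 81/176 = 46.0%, the standard therapy 49/91 = 53.8% → the standard therapy
Stage III: Drug B 67/153 = 43.8%, the standard therapy 91/174 = 52.3% → the standard therapy
The standard therapy has the higher rate in all 4 groups.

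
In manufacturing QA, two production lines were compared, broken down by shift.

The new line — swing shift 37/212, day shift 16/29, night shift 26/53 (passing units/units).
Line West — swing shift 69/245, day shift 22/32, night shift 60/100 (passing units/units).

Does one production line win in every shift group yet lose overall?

No

Swing shift: the new line 37/212 = 17.5%, Line West 69/245 = 28.2% → Line West
Day shift: the new line 16/29 = 55.2%, Line West 22/32 = 68.8% → Line West
Night shift: the new line 26/53 = 49.1%, Line West 60/100 = 60.0% → Line West
Overall: the new line 79/294 = 26.9%, Line West 151/377 = 40.1% → Line West
Line West wins overall and in every shift group — no reversal.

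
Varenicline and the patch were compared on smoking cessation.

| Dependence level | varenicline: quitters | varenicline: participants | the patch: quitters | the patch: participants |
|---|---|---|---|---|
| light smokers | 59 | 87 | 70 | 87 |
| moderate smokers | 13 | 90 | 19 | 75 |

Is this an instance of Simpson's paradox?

Light smokers: varenicline 59/87 = 67.8%, the patch 70/87 = 80.5% → the patch
Moderate smokers: varenicline 13/90 = 14.4%, the patch 19/75 = 25.3% → the patch
Overall: varenicline 72/177 = 40.7%, the patch 89/162 = 54.9% → the patch
The patch wins overall and in every dependence group — no reversal.

No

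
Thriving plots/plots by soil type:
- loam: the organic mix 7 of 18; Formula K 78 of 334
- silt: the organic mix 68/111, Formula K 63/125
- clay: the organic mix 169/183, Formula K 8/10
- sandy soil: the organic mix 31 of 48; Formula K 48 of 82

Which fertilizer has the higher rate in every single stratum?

Loam: the organic mix 7/18 = 38.9%, Formula K 78/334 = 23.4% → the organic mix
Silt: the organic mix 68/111 = 61.3%, Formula K 63/125 = 50.4% → the organic mix
Clay: the organic mix 169/183 = 92.3%, Formula K 8/10 = 80.0% → the organic mix
Sandy soil: the organic mix 31/48 = 64.6%, Formula K 48/82 = 58.5% → the organic mix
The organic mix has the higher rate in all 4 groups.

the organic mix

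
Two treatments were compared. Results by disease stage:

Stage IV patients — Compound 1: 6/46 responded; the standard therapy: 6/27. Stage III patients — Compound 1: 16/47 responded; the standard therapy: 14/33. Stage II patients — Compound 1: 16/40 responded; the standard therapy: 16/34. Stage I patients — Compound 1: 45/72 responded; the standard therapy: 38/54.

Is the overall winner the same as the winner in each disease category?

Yes

Stage IV: Compound 1 6/46 = 13.0%, the standard therapy 6/27 = 22.2% → the standard therapy
Stage III: Compound 1 16/47 = 34.0%, the standard therapy 14/33 = 42.4% → the standard therapy
Stage II: Compound 1 16/40 = 40.0%, the standard therapy 16/34 = 47.1% → the standard therapy
Stage I: Compound 1 45/72 = 62.5%, the standard therapy 38/54 = 70.4% → the standard therapy
Overall: Compound 1 83/205 = 40.5%, the standard therapy 74/148 = 50.0% → the standard therapy
The standard therapy wins overall and in every disease group — no reversal.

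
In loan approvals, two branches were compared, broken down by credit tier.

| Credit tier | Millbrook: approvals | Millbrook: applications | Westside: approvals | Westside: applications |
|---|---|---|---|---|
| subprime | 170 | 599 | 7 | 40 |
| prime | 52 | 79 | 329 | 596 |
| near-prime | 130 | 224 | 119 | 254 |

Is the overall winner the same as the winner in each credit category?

No

Subprime: Millbrook 170/599 = 28.4%, Westside 7/40 = 17.5% → Millbrook
Prime: Millbrook 52/79 = 65.8%, Westside 329/596 = 55.2% → Millbrook
Near-prime: Millbrook 130/224 = 58.0%, Westside 119/254 = 46.9% → Millbrook
Overall: Millbrook 352/902 = 39.0%, Westside 455/890 = 51.1% → Westside
Millbrook wins each credit group but Westside wins overall — the comparison reverses. Millbrook's applications skew toward subprime, which has a lower base rate.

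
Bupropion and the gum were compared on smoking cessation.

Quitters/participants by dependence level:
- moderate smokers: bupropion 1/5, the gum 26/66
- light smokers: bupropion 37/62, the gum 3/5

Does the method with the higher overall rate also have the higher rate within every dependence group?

No

Moderate smokers: bupropion 1/5 = 20.0%, the gum 26/66 = 39.4% → the gum
Light smokers: bupropion 37/62 = 59.7%, the gum 3/5 = 60.0% → the gum
Overall: bupropion 38/67 = 56.7%, the gum 29/71 = 40.8% → bupropion
The gum wins each dependence group but bupropion wins overall — the comparison reverses. The gum's participants skew toward moderate smokers, which has a lower base rate.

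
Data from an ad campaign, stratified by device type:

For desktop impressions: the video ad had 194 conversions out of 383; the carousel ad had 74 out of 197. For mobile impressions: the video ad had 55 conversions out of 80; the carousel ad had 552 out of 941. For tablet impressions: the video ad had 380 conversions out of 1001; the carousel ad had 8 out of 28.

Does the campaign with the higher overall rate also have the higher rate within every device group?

No

Desktop: the video ad 194/383 = 50.7%, the carousel ad 74/197 = 37.6% → the video ad
Mobile: the video ad 55/80 = 68.8%, the carousel ad 552/941 = 58.7% → the video ad
Tablet: the video ad 380/1001 = 38.0%, the carousel ad 8/28 = 28.6% → the video ad
Overall: the video ad 629/1464 = 43.0%, the carousel ad 634/1166 = 54.4% → the carousel ad
The video ad wins each device group but the carousel ad wins overall — the comparison reverses. The video ad's impressions skew toward tablet, which has a lower base rate.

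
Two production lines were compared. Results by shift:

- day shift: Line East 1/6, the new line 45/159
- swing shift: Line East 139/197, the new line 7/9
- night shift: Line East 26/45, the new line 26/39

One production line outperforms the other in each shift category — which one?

the new line

Day shift: Line East 1/6 = 16.7%, the new line 45/159 = 28.3% → the new line
Swing shift: Line East 139/197 = 70.6%, the new line 7/9 = 77.8% → the new line
Night shift: Line East 26/45 = 57.8%, the new line 26/39 = 66.7% → the new line
The new line has the higher rate in all 3 groups.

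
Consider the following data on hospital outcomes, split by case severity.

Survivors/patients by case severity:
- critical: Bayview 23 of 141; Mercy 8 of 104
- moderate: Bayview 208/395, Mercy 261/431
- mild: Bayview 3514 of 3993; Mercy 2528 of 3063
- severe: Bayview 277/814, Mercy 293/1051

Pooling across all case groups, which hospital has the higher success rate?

Bayview

Critical: Bayview 23/141 = 16.3%, Mercy 8/104 = 7.7% → Bayview
Moderate: Bayview 208/395 = 52.7%, Mercy 261/431 = 60.6% → Mercy
Mild: Bayview 3514/3993 = 88.0%, Mercy 2528/3063 = 82.5% → Bayview
Severe: Bayview 277/814 = 34.0%, Mercy 293/1051 = 27.9% → Bayview
Overall: Bayview 4022/5343 = 75.3%, Mercy 3090/4649 = 66.5% → Bayview
(Neither sweeps every case group, but Bayview has the higher pooled rate.)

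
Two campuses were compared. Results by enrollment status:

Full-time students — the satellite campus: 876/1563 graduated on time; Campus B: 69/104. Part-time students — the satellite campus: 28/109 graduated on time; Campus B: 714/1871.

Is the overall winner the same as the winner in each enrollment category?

No

Full-time: the satellite campus 876/1563 = 56.0%, Campus B 69/104 = 66.3% → Campus B
Part-time: the satellite campus 28/109 = 25.7%, Campus B 714/1871 = 38.2% → Campus B
Overall: the satellite campus 904/1672 = 54.1%, Campus B 783/1975 = 39.6% → the satellite campus
Campus B wins each enrollment group but the satellite campus wins overall — the comparison reverses. Campus B's students skew toward part-time, which has a lower base rate.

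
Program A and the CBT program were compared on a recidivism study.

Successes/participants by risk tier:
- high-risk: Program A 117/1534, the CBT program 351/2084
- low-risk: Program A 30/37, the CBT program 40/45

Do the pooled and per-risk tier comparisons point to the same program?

High-risk: Program A 117/1534 = 7.6%, the CBT program 351/2084 = 16.8% → the CBT program
Low-risk: Program A 30/37 = 81.1%, the CBT program 40/45 = 88.9% → the CBT program
Overall: Program A 147/1571 = 9.4%, the CBT program 391/2129 = 18.4% → the CBT program
The CBT program wins overall and in every risk group — no reversal.

Yes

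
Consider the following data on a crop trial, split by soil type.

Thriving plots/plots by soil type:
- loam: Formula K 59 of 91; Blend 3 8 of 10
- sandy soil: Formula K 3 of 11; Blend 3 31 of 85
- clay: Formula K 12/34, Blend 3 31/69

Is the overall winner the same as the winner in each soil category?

No

Loam: Formula K 59/91 = 64.8%, Blend 3 8/10 = 80.0% → Blend 3
Sandy soil: Formula K 3/11 = 27.3%, Blend 3 31/85 = 36.5% → Blend 3
Clay: Formula K 12/34 = 35.3%, Blend 3 31/69 = 44.9% → Blend 3
Overall: Formula K 74/136 = 54.4%, Blend 3 70/164 = 42.7% → Formula K
Blend 3 wins each soil group but Formula K wins overall — the comparison reverses. Blend 3's plots skew toward sandy soil, which has a lower base rate.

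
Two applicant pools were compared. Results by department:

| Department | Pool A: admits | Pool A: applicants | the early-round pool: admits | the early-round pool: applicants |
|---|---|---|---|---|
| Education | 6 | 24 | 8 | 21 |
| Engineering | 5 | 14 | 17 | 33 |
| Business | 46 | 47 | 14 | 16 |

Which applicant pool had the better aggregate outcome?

Education: Pool A 6/24 = 25.0%, the early-round pool 8/21 = 38.1% → the early-round pool
Engineering: Pool A 5/14 = 35.7%, the early-round pool 17/33 = 51.5% → the early-round pool
Business: Pool A 46/47 = 97.9%, the early-round pool 14/16 = 87.5% → Pool A
Overall: Pool A 57/85 = 67.1%, the early-round pool 39/70 = 55.7% → Pool A
(Neither sweeps every department group, but Pool A has the higher pooled rate.)

Pool A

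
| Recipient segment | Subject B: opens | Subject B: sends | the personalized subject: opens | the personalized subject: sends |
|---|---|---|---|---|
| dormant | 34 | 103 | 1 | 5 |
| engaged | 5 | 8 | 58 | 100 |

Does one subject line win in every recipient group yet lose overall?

Yes

Dormant: Subject B 34/103 = 33.0%, the personalized subject 1/5 = 20.0% → Subject B
Engaged: Subject B 5/8 = 62.5%, the personalized subject 58/100 = 58.0% → Subject B
Overall: Subject B 39/111 = 35.1%, the personalized subject 59/105 = 56.2% → the personalized subject
Subject B wins each recipient group but the personalized subject wins overall — the comparison reverses. Subject B's sends skew toward dormant, which has a lower base rate.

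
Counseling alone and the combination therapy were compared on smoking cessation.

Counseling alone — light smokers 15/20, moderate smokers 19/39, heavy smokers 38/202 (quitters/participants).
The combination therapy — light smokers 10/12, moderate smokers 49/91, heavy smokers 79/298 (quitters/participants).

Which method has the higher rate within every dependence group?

the combination therapy

Light smokers: counseling alone 15/20 = 75.0%, the combination therapy 10/12 = 83.3% → the combination therapy
Moderate smokers: counseling alone 19/39 = 48.7%, the combination therapy 49/91 = 53.8% → the combination therapy
Heavy smokers: counseling alone 38/202 = 18.8%, the combination therapy 79/298 = 26.5% → the combination therapy
The combination therapy has the higher rate in all 3 groups.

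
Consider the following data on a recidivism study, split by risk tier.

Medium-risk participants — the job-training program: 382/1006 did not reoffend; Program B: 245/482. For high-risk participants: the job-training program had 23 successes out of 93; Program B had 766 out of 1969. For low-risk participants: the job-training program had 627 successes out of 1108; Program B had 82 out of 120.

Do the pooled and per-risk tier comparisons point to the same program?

No

Medium-risk: the job-training program 382/1006 = 38.0%, Program B 245/482 = 50.8% → Program B
High-risk: the job-training program 23/93 = 24.7%, Program B 766/1969 = 38.9% → Program B
Low-risk: the job-training program 627/1108 = 56.6%, Program B 82/120 = 68.3% → Program B
Overall: the job-training program 1032/2207 = 46.8%, Program B 1093/2571 = 42.5% → the job-training program
Program B wins each risk group but the job-training program wins overall — the comparison reverses. Program B's participants skew toward high-risk, which has a lower base rate.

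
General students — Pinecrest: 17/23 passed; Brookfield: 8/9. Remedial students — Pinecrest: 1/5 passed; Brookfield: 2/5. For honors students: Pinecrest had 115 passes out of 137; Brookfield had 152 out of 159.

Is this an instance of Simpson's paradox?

General: Pinecrest 17/23 = 73.9%, Brookfield 8/9 = 88.9% → Brookfield
Remedial: Pinecrest 1/5 = 20.0%, Brookfield 2/5 = 40.0% → Brookfield
Honors: Pinecrest 115/137 = 83.9%, Brookfield 152/159 = 95.6% → Brookfield
Overall: Pinecrest 133/165 = 80.6%, Brookfield 162/173 = 93.6% → Brookfield
Brookfield wins overall and in every student group — no reversal.

No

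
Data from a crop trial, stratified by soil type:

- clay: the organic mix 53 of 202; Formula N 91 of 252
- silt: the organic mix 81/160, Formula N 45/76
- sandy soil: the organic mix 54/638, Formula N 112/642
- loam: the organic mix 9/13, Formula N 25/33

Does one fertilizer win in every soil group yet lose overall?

No

Clay: the organic mix 53/202 = 26.2%, Formula N 91/252 = 36.1% → Formula N
Silt: the organic mix 81/160 = 50.6%, Formula N 45/76 = 59.2% → Formula N
Sandy soil: the organic mix 54/638 = 8.5%, Formula N 112/642 = 17.4% → Formula N
Loam: the organic mix 9/13 = 69.2%, Formula N 25/33 = 75.8% → Formula N
Overall: the organic mix 197/1013 = 19.4%, Formula N 273/1003 = 27.2% → Formula N
Formula N wins overall and in every soil group — no reversal.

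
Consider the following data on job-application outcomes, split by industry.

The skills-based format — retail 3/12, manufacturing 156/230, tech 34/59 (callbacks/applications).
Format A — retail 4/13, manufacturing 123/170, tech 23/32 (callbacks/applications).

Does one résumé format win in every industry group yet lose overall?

Retail: the skills-based format 3/12 = 25.0%, Format A 4/13 = 30.8% → Format A
Manufacturing: the skills-based format 156/230 = 67.8%, Format A 123/170 = 72.4% → Format A
Tech: the skills-based format 34/59 = 57.6%, Format A 23/32 = 71.9% → Format A
Overall: the skills-based format 193/301 = 64.1%, Format A 150/215 = 69.8% → Format A
Format A wins overall and in every industry group — no reversal.

No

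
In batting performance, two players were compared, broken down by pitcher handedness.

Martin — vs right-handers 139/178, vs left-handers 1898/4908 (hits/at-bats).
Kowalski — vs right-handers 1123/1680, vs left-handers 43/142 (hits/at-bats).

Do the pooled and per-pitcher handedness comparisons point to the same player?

No

Vs right-handers: Martin 139/178 = 78.1%, Kowalski 1123/1680 = 66.8% → Martin
Vs left-handers: Martin 1898/4908 = 38.7%, Kowalski 43/142 = 30.3% → Martin
Overall: Martin 2037/5086 = 40.1%, Kowalski 1166/1822 = 64.0% → Kowalski
Martin wins each pitcher group but Kowalski wins overall — the comparison reverses. Martin's at-bats skew toward vs left-handers, which has a lower base rate.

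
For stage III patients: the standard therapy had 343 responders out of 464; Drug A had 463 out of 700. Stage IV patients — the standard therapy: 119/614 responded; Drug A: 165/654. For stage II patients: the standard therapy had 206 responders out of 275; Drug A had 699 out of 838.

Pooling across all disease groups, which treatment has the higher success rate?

Drug A

Stage III: the standard therapy 343/464 = 73.9%, Drug A 463/700 = 66.1% → the standard therapy
Stage IV: the standard therapy 119/614 = 19.4%, Drug A 165/654 = 25.2% → Drug A
Stage II: the standard therapy 206/275 = 74.9%, Drug A 699/838 = 83.4% → Drug A
Overall: the standard therapy 668/1353 = 49.4%, Drug A 1327/2192 = 60.5% → Drug A
(Neither sweeps every disease group, but Drug A has the higher pooled rate.)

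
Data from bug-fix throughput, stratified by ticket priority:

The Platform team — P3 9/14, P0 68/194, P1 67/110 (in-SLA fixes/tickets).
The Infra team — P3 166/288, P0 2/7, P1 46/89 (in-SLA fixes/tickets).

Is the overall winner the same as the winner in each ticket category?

No

P3: the Platform team 9/14 = 64.3%, the Infra team 166/288 = 57.6% → the Platform team
P0: the Platform team 68/194 = 35.1%, the Infra team 2/7 = 28.6% → the Platform team
P1: the Platform team 67/110 = 60.9%, the Infra team 46/89 = 51.7% → the Platform team
Overall: the Platform team 144/318 = 45.3%, the Infra team 214/384 = 55.7% → the Infra team
The Platform team wins each ticket group but the Infra team wins overall — the comparison reverses. The Platform team's tickets skew toward P0, which has a lower base rate.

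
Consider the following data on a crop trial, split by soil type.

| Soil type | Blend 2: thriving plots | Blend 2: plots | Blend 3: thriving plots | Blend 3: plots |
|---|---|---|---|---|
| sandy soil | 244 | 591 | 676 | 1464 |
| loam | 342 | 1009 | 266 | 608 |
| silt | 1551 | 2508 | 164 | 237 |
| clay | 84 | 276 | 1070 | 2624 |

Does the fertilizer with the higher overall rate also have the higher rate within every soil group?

No

Sandy soil: Blend 2 244/591 = 41.3%, Blend 3 676/1464 = 46.2% → Blend 3
Loam: Blend 2 342/1009 = 33.9%, Blend 3 266/608 = 43.8% → Blend 3
Silt: Blend 2 1551/2508 = 61.8%, Blend 3 164/237 = 69.2% → Blend 3
Clay: Blend 2 84/276 = 30.4%, Blend 3 1070/2624 = 40.8% → Blend 3
Overall: Blend 2 2221/4384 = 50.7%, Blend 3 2176/4933 = 44.1% → Blend 2
Blend 3 wins each soil group but Blend 2 wins overall — the comparison reverses. Blend 3's plots skew toward clay, which has a lower base rate.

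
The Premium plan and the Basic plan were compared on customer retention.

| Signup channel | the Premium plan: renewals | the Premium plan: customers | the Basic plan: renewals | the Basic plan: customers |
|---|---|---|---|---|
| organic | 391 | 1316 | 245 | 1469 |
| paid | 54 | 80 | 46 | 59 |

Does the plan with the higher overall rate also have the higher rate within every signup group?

No

Organic: the Premium plan 391/1316 = 29.7%, the Basic plan 245/1469 = 16.7% → the Premium plan
Paid: the Premium plan 54/80 = 67.5%, the Basic plan 46/59 = 78.0% → the Basic plan
Overall: the Premium plan 445/1396 = 31.9%, the Basic plan 291/1528 = 19.0% → the Premium plan
Neither sweeps: the Premium plan wins 1 of 2 groups, the Basic plan wins 1. The Premium plan wins overall but not every group — no Simpson reversal.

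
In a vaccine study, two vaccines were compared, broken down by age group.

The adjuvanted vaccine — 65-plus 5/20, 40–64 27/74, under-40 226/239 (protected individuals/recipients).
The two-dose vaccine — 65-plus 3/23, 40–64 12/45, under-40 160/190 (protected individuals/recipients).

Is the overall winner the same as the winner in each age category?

65-plus: the adjuvanted vaccine 5/20 = 25.0%, the two-dose vaccine 3/23 = 13.0% → the adjuvanted vaccine
40–64: the adjuvanted vaccine 27/74 = 36.5%, the two-dose vaccine 12/45 = 26.7% → the adjuvanted vaccine
Under-40: the adjuvanted vaccine 226/239 = 94.6%, the two-dose vaccine 160/190 = 84.2% → the adjuvanted vaccine
Overall: the adjuvanted vaccine 258/333 = 77.5%, the two-dose vaccine 175/258 = 67.8% → the adjuvanted vaccine
The adjuvanted vaccine wins overall and in every age group — no reversal.

Yes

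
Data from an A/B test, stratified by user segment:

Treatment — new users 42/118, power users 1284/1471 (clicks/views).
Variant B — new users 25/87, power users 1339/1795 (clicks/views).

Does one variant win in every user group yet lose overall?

No

New users: Treatment 42/118 = 35.6%, Variant B 25/87 = 28.7% → Treatment
Power users: Treatment 1284/1471 = 87.3%, Variant B 1339/1795 = 74.6% → Treatment
Overall: Treatment 1326/1589 = 83.4%, Variant B 1364/1882 = 72.5% → Treatment
Treatment wins overall and in every user group — no reversal.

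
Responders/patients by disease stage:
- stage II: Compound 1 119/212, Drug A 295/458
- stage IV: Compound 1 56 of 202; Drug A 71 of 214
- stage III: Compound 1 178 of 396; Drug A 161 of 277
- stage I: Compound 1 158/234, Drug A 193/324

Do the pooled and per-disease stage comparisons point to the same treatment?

No

Stage II: Compound 1 119/212 = 56.1%, Drug A 295/458 = 64.4% → Drug A
Stage IV: Compound 1 56/202 = 27.7%, Drug A 71/214 = 33.2% → Drug A
Stage III: Compound 1 178/396 = 44.9%, Drug A 161/277 = 58.1% → Drug A
Stage I: Compound 1 158/234 = 67.5%, Drug A 193/324 = 59.6% → Compound 1
Overall: Compound 1 511/1044 = 48.9%, Drug A 720/1273 = 56.6% → Drug A
Neither sweeps: Compound 1 wins 1 of 4 groups, Drug A wins 3. Drug A wins overall but not every group — no Simpson reversal.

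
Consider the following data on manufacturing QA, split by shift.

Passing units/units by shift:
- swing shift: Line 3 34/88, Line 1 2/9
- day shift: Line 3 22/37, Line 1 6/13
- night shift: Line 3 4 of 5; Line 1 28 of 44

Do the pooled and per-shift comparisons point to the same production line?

Swing shift: Line 3 34/88 = 38.6%, Line 1 2/9 = 22.2% → Line 3
Day shift: Line 3 22/37 = 59.5%, Line 1 6/13 = 46.2% → Line 3
Night shift: Line 3 4/5 = 80.0%, Line 1 28/44 = 63.6% → Line 3
Overall: Line 3 60/130 = 46.2%, Line 1 36/66 = 54.5% → Line 1
Line 3 wins each shift group but Line 1 wins overall — the comparison reverses. Line 3's units skew toward swing shift, which has a lower base rate.

No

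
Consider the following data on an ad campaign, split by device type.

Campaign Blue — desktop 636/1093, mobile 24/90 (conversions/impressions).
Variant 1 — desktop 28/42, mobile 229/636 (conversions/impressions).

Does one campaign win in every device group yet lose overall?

Yes

Desktop: Campaign Blue 636/1093 = 58.2%, Variant 1 28/42 = 66.7% → Variant 1
Mobile: Campaign Blue 24/90 = 26.7%, Variant 1 229/636 = 36.0% → Variant 1
Overall: Campaign Blue 660/1183 = 55.8%, Variant 1 257/678 = 37.9% → Campaign Blue
Variant 1 wins each device group but Campaign Blue wins overall — the comparison reverses. Variant 1's impressions skew toward mobile, which has a lower base rate.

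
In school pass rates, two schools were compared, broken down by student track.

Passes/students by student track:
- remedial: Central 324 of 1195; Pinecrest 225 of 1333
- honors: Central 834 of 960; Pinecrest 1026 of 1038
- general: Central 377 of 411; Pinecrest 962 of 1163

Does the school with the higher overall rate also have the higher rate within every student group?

No

Remedial: Central 324/1195 = 27.1%, Pinecrest 225/1333 = 16.9% → Central
Honors: Central 834/960 = 86.9%, Pinecrest 1026/1038 = 98.8% → Pinecrest
General: Central 377/411 = 91.7%, Pinecrest 962/1163 = 82.7% → Central
Overall: Central 1535/2566 = 59.8%, Pinecrest 2213/3534 = 62.6% → Pinecrest
Neither sweeps: Central wins 2 of 3 groups, Pinecrest wins 1. Pinecrest wins overall but not every group — no Simpson reversal.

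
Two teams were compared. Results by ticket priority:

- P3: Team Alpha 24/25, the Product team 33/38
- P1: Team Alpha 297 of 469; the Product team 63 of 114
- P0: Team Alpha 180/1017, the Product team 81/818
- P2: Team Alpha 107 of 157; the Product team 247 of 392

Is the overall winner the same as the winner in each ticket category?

Yes

P3: Team Alpha 24/25 = 96.0%, the Product team 33/38 = 86.8% → Team Alpha
P1: Team Alpha 297/469 = 63.3%, the Product team 63/114 = 55.3% → Team Alpha
P0: Team Alpha 180/1017 = 17.7%, the Product team 81/818 = 9.9% → Team Alpha
P2: Team Alpha 107/157 = 68.2%, the Product team 247/392 = 63.0% → Team Alpha
Overall: Team Alpha 608/1668 = 36.5%, the Product team 424/1362 = 31.1% → Team Alpha
Team Alpha wins overall and in every ticket group — no reversal.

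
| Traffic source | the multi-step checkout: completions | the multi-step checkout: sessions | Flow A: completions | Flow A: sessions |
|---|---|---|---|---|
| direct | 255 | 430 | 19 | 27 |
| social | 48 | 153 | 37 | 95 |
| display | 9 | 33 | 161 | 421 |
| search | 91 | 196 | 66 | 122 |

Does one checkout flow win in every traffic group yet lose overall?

Yes

Direct: the multi-step checkout 255/430 = 59.3%, Flow A 19/27 = 70.4% → Flow A
Social: the multi-step checkout 48/153 = 31.4%, Flow A 37/95 = 38.9% → Flow A
Display: the multi-step checkout 9/33 = 27.3%, Flow A 161/421 = 38.2% → Flow A
Search: the multi-step checkout 91/196 = 46.4%, Flow A 66/122 = 54.1% → Flow A
Overall: the multi-step checkout 403/812 = 49.6%, Flow A 283/665 = 42.6% → the multi-step checkout
Flow A wins each traffic group but the multi-step checkout wins overall — the comparison reverses. Flow A's sessions skew toward display, which has a lower base rate.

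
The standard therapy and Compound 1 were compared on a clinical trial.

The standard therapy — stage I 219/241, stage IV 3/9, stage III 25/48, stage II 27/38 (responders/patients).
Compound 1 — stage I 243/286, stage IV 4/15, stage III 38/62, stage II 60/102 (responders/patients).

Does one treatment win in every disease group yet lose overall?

Stage I: the standard therapy 219/241 = 90.9%, Compound 1 243/286 = 85.0% → the standard therapy
Stage IV: the standard therapy 3/9 = 33.3%, Compound 1 4/15 = 26.7% → the standard therapy
Stage III: the standard therapy 25/48 = 52.1%, Compound 1 38/62 = 61.3% → Compound 1
Stage II: the standard therapy 27/38 = 71.1%, Compound 1 60/102 = 58.8% → the standard therapy
Overall: the standard therapy 274/336 = 81.5%, Compound 1 345/465 = 74.2% → the standard therapy
Neither sweeps: the standard therapy wins 3 of 4 groups, Compound 1 wins 1. The standard therapy wins overall but not every group — no Simpson reversal.

No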